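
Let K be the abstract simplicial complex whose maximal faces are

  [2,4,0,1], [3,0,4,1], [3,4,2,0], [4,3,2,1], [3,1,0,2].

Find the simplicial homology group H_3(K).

We work with the vertex ordering 0 < 1 < 2 < 3 < 4. The simplices of K, each written with vertices in increasing order, are:

  0-simplices (5): [0], [1], [2], [3], [4]
  1-simplices (10): [0,1], [0,2], [0,3], [0,4], [1,2], [1,3], [1,4], [2,3], [2,4], [3,4]
  2-simplices (10): [0,1,2], [0,1,3], [0,1,4], [0,2,3], [0,2,4], [0,3,4], [1,2,3], [1,2,4], [1,3,4], [2,3,4]
  3-simplices (5): [0,1,2,3], [0,1,2,4], [0,1,3,4], [0,2,3,4], [1,2,3,4]

giving chain groups C_0 ≅ Z^5, C_1 ≅ Z^10, C_2 ≅ Z^10, C_3 ≅ Z^5.

Boundary ∂_1: C_1 → C_0 is given by ∂[p,q] = [q] − [p]. For instance
  ∂[2,4] = [4] − [2].
The resulting 5×10 matrix has rank 4, and its Smith normal form has invariant factors (1,1,1,1).

The boundary map ∂_2: C_2 → C_1 maps a triangle to the signed sum of its edges. For instance
  ∂[1,2,3] = [2,3] − [1,3] + [1,2],
  ∂[1,3,4] = [3,4] − [1,4] + [1,3].
The 10×10 boundary matrix has rank 6 and Smith normal form diag(1,1,1,1,1,1).

Boundary ∂_3: C_3 → C_2 sends each 3-simplex σ to the alternating sum Σ_i (−1)^i (σ with its i-th vertex removed). For instance
  ∂[0,1,2,3] = [1,2,3] − [0,2,3] + [0,1,3] − [0,1,2],
  ∂[0,2,3,4] = [2,3,4] − [0,3,4] + [0,2,4] − [0,2,3].
As a 10×5 matrix over Z this has rank 4, with invariant factors (1,1,1,1).

Computing H_k = (kernel of ∂_k) / (image of ∂_{k+1}):

  H_3: rank ker ∂_3 − rank ∂_4 = (5 − 4) − 0 = 1, and there is no ∂_4, so H_3 ≅ Z.

H_3 = Z.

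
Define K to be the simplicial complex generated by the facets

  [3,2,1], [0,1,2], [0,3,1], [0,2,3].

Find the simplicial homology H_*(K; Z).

H_0 ≅ Z,  H_1 = 0,  H_2 ≅ Z.

Fix the vertex order 0 < 1 < 2 < 3 and write every simplex with vertices in increasing order. Then dim K = 2 and the simplices of K are:

  0-simplices (4): [0], [1], [2], [3]
  1-simplices (6): [0,1], [0,2], [0,3], [1,2], [1,3], [2,3]
  2-simplices (4): [0,1,2], [0,1,3], [0,2,3], [1,2,3]

Hence C_0 ≅ Z^4, C_1 ≅ Z^6, C_2 ≅ Z^4.

The boundary map ∂_1: C_1 → C_0 maps an edge to its endpoints' difference, ∂[p,q] = q − p.
The 4×6 boundary matrix has rank 3 and Smith normal form diag(1,1,1).

The boundary map ∂_2: C_2 → C_1 acts by ∂[p,q,r] = [q,r] − [p,r] + [p,q]. For instance
  ∂[0,1,2] = [1,2] − [0,2] + [0,1],
  ∂[0,1,3] = [1,3] − [0,3] + [0,1].
The resulting 6×4 matrix has rank 3, and its Smith normal form has invariant factors (1,1,1).

From H_k ≅ ker(∂_k) / im(∂_{k+1}) we obtain:

  H_0: rank C_0 − rank ∂_1 = 4 − 3 = 1, and the invariant factors of ∂_1 are all 1, so H_0 = Z.
  H_1: rank ker ∂_1 − rank ∂_2 = (6 − 3) − 3 = 0, and the invariant factors of ∂_2 are all 1, so H_1 = 0.
  H_2: rank ker ∂_2 − rank ∂_3 = (4 − 3) − 0 = 1, and there is no ∂_3, so H_2 = Z.

As a check, the Euler characteristic is 4 − 6 + 4 = 2, which agrees with 1 − 0 + 1 = 2.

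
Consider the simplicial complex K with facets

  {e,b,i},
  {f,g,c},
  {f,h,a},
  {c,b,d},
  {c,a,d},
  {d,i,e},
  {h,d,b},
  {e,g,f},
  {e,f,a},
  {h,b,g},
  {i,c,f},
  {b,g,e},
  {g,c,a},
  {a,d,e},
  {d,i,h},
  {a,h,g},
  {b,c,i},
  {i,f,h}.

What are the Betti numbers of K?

Order the vertices as a < b < c < d < e < f < g < h < i. Listing each simplex with vertices in this order, K has dimension 2 with simplices:

  0-simplices (9): a, b, c, d, e, f, g, h, i
  1-simplices (27): ac, ad, ae, af, ag, ah, bc, bd, be, bg, bh, bi, cd, cf, cg, ci, de, dh, di, ef, eg, ei, fg, fh, fi, gh, hi
  2-simplices (18): acd, acg, ade, aef, afh, agh, bcd, bci, bdh, beg, bei, bgh, cfg, cfi, dei, dhi, efg, fhi

so the chain groups are C_0 ≅ Z^9, C_1 ≅ Z^27, C_2 ≅ Z^18.

Boundary ∂_1: C_1 → C_0 sends each edge [p,q] (with p < q) to q − p.
This gives a 9×27 integer matrix of rank 8; reducing to Smith normal form yields diagonal entries (1,1,1,1,1,1,1,1).

∂_2: C_2 → C_1 acts by ∂[p,q,r] = [q,r] − [p,r] + [p,q]. For instance
  ∂acd = cd − ad + ac,
  ∂beg = eg − bg + be.
The resulting 27×18 matrix has rank 18, and its Smith normal form has invariant factors (1,1,1,1,1,1,1,1,1,1,1,1,1,1,1,1,1,2).

Now H_k = ker ∂_k / im ∂_{k+1}, so:

  H_0: rank C_0 − rank ∂_1 = 9 − 8 = 1, and the invariant factors of ∂_1 are all 1, so H_0 = Z.
  H_1: rank ker ∂_1 − rank ∂_2 = (27 − 8) − 18 = 1, and ∂_2 has invariant factor 2 > 1, so H_1 = Z × Z/2.
  H_2: rank ker ∂_2 − rank ∂_3 = (18 − 18) − 0 = 0, and there is no ∂_3, so H_2 = 0.

Hence the Betti numbers are b_0 = 1, b_1 = 1, b_2 = 0.

b_0 = 1, b_1 = 1, b_2 = 0.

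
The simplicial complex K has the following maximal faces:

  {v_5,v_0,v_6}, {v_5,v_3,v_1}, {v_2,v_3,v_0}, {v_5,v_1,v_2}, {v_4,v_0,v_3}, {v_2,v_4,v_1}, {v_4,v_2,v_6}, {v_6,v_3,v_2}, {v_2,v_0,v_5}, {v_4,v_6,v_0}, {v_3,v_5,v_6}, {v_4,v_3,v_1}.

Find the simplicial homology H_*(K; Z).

H_0 ≅ Z,  H_1 ≅ Z_2,  H_2 = 0.

K has 7 vertices, 18 edges, 12 triangles.
rank ∂_0 = 0, rank ∂_1 = 6 ⇒ b_0 = 7 − 0 − 6 = 1; all invariant factors of ∂_1 are 1 so no torsion. So H_0 ≅ Z.
rank ∂_1 = 6, rank ∂_2 = 12 ⇒ b_1 = 18 − 6 − 12 = 0; ∂_2 has invariant factor(s) [2] giving torsion. So H_1 ≅ Z_2.
rank ∂_2 = 12, rank ∂_3 = 0 ⇒ b_2 = 12 − 12 − 0 = 0. So H_2 ≅ 0.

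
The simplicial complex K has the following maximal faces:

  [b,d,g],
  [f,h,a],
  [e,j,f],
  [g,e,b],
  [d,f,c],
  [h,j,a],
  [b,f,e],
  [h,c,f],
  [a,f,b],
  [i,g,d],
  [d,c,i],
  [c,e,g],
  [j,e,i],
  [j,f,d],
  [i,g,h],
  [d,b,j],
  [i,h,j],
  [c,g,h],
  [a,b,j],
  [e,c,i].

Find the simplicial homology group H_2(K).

Order the vertices as a < b < c < d < e < f < g < h < i < j. Listing each simplex with vertices in this order, K has dimension 2 with simplices:

  0-simplices (10): a, b, c, d, e, f, g, h, i, j
  1-simplices (30): ab, af, ah, aj, bd, be, bf, bg, bj, cd, ce, cf, cg, ch, ci, df, dg, di, dj, ef, eg, ei, ej, fh, fj, gh, gi, hi, hj, ij
  2-simplices (20): abf, abj, afh, ahj, bdg, bdj, bef, beg, cdf, cdi, ceg, cei, cfh, cgh, dfj, dgi, efj, eij, ghi, hij

giving chain groups C_0 ≅ Z^10, C_1 ≅ Z^30, C_2 ≅ Z^20.

The boundary map ∂_1: C_1 → C_0 is given by ∂[p,q] = [q] − [p]. For instance
  ∂cd = d − c.
As a 10×30 matrix over Z this has rank 9, with invariant factors (1,1,1,1,1,1,1,1,1).

The boundary map ∂_2: C_2 → C_1 sends each 2-simplex [p,q,r] to [q,r] − [p,r] + [p,q]. For instance
  ∂cei = ei − ci + ce,
  ∂cdf = df − cf + cd.
The 30×20 boundary matrix has rank 20 and Smith normal form diag(1,1,1,1,1,1,1,1,1,1,1,1,1,1,1,1,1,1,1,2).

Now H_k = ker ∂_k / im ∂_{k+1}, so:

  H_2: rank ker ∂_2 − rank ∂_3 = (20 − 20) − 0 = 0, and there is no ∂_3, so H_2 = 0.

H_2 ≅ 0.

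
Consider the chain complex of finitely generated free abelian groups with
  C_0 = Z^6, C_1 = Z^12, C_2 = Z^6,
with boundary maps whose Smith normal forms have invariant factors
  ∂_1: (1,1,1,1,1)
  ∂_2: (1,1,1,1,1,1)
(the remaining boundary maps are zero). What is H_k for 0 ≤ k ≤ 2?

H_0 = Z,  H_1 = Z,  H_2 = 0.

H_0: b_0 = 6 − 0 − 5 = 1; torsion from ∂_1 factors > 1: none. So H_0 = Z.
H_1: b_1 = 12 − 5 − 6 = 1; torsion from ∂_2 factors > 1: none. So H_1 = Z.
H_2: b_2 = 6 − 6 − 0 = 0; torsion from ∂_3 factors > 1: none. So H_2 = 0.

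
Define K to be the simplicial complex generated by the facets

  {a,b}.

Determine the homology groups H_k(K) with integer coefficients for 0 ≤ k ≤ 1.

K has 2 vertices, 1 edge.
rank ∂_0 = 0, rank ∂_1 = 1 ⇒ b_0 = 2 − 0 − 1 = 1; all invariant factors of ∂_1 are 1 so no torsion. So H_0 ≅ Z.
rank ∂_1 = 1, rank ∂_2 = 0 ⇒ b_1 = 1 − 1 − 0 = 0. So H_1 ≅ 0.

H_0 ≅ Z,  H_1 = 0.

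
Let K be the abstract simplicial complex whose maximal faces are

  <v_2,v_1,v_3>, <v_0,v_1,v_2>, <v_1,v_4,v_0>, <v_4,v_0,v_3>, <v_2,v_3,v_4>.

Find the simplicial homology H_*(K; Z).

H_0 = Z,  H_1 = Z,  H_2 = 0.

Fix the vertex order v_0 < v_1 < v_2 < v_3 < v_4 and write every simplex with vertices in increasing order. Then dim K = 2 and the simplices of K are:

  0-simplices (5): [v_0], [v_1], [v_2], [v_3], [v_4]
  1-simplices (10): [v_0,v_1], [v_0,v_2], [v_0,v_3], [v_0,v_4], [v_1,v_2], [v_1,v_3], [v_1,v_4], [v_2,v_3], [v_2,v_4], [v_3,v_4]
  2-simplices (5): [v_0,v_1,v_2], [v_0,v_1,v_4], [v_0,v_3,v_4], [v_1,v_2,v_3], [v_2,v_3,v_4]

Hence C_0 ≅ Z^5, C_1 ≅ Z^10, C_2 ≅ Z^5.

Boundary ∂_1: C_1 → C_0 is given by ∂[p,q] = [q] − [p].
The 5×10 boundary matrix has rank 4 and Smith normal form diag(1,1,1,1).

∂_2: C_2 → C_1 acts by ∂[p,q,r] = [q,r] − [p,r] + [p,q]. For instance
  ∂[v_0,v_3,v_4] = [v_3,v_4] − [v_0,v_4] + [v_0,v_3],
  ∂[v_1,v_2,v_3] = [v_2,v_3] − [v_1,v_3] + [v_1,v_2].
As a 10×5 matrix over Z this has rank 5, with invariant factors (1,1,1,1,1).

Computing H_k = (kernel of ∂_k) / (image of ∂_{k+1}):

  H_0: rank C_0 − rank ∂_1 = 5 − 4 = 1, and the invariant factors of ∂_1 are all 1, so H_0 = Z.
  H_1: rank ker ∂_1 − rank ∂_2 = (10 − 4) − 5 = 1, and the invariant factors of ∂_2 are all 1, so H_1 = Z.
  H_2: rank ker ∂_2 − rank ∂_3 = (5 − 5) − 0 = 0, and there is no ∂_3, so H_2 = 0.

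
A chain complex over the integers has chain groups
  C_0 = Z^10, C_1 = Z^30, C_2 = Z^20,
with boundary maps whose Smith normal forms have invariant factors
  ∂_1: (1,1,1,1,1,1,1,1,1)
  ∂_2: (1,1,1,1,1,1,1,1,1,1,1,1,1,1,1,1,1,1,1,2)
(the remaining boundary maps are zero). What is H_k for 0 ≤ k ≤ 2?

H_0: b_0 = 10 − 0 − 9 = 1; torsion from ∂_1 factors > 1: none. So H_0 = Z.
H_1: b_1 = 30 − 9 − 20 = 1; torsion from ∂_2 factors > 1: [2]. So H_1 = Z ⊕ Z_2.
H_2: b_2 = 20 − 20 − 0 = 0; torsion from ∂_3 factors > 1: none. So H_2 = 0.

H_0 = Z,  H_1 = Z ⊕ Z_2,  H_2 = 0.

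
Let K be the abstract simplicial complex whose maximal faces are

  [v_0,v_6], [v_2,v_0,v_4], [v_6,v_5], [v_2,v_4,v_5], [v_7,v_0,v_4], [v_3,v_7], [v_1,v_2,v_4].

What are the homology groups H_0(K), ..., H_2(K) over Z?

Order the vertices as v_0 < v_1 < v_2 < v_3 < v_4 < v_5 < v_6 < v_7. Listing each simplex with vertices in this order, K has dimension 2 with simplices:

  0-simplices (8): [v_0], [v_1], [v_2], [v_3], [v_4], [v_5], [v_6], [v_7]
  1-simplices (12): [v_0,v_2], [v_0,v_4], [v_0,v_6], [v_0,v_7], [v_1,v_2], [v_1,v_4], [v_2,v_4], [v_2,v_5], [v_3,v_7], [v_4,v_5], [v_4,v_7], [v_5,v_6]
  2-simplices (4): [v_0,v_2,v_4], [v_0,v_4,v_7], [v_1,v_2,v_4], [v_2,v_4,v_5]

so the chain groups are C_0 ≅ Z^8, C_1 ≅ Z^12, C_2 ≅ Z^4.

The boundary map ∂_1: C_1 → C_0 is given by ∂[p,q] = [q] − [p].
As a 8×12 matrix over Z this has rank 7, with invariant factors (1,1,1,1,1,1,1).

∂_2: C_2 → C_1 acts by ∂[p,q,r] = [q,r] − [p,r] + [p,q]. For instance
  ∂[v_1,v_2,v_4] = [v_2,v_4] − [v_1,v_4] + [v_1,v_2],
  ∂[v_2,v_4,v_5] = [v_4,v_5] − [v_2,v_5] + [v_2,v_4].
This gives a 12×4 integer matrix of rank 4; reducing to Smith normal form yields diagonal entries (1,1,1,1).

Reading off H_k = ker ∂_k / im ∂_{k+1}:

  H_0: rank C_0 − rank ∂_1 = 8 − 7 = 1, and the invariant factors of ∂_1 are all 1, so H_0 ≅ Z.
  H_1: rank ker ∂_1 − rank ∂_2 = (12 − 7) − 4 = 1, and the invariant factors of ∂_2 are all 1, so H_1 ≅ Z.
  H_2: rank ker ∂_2 − rank ∂_3 = (4 − 4) − 0 = 0, and there is no ∂_3, so H_2 ≅ 0.

H_0 ≅ Z,  H_1 ≅ Z,  H_2 = 0.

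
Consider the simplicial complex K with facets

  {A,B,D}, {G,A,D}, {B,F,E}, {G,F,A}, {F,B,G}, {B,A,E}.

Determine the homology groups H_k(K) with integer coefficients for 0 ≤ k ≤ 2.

Order the vertices as A < B < D < E < F < G. Listing each simplex with vertices in this order, K has dimension 2 with simplices:

  0-simplices (6): A, B, D, E, F, G
  1-simplices (12): AB, AD, AE, AF, AG, BD, BE, BF, BG, DG, EF, FG
  2-simplices (6): ABD, ABE, ADG, AFG, BEF, BFG

giving chain groups C_0 ≅ Z^6, C_1 ≅ Z^12, C_2 ≅ Z^6.

The boundary map ∂_1: C_1 → C_0 maps an edge to its endpoints' difference, ∂[p,q] = q − p.
The 6×12 boundary matrix has rank 5 and Smith normal form diag(1,1,1,1,1).

∂_2: C_2 → C_1 sends each 2-simplex [p,q,r] to [q,r] − [p,r] + [p,q]. For instance
  ∂BEF = EF − BF + BE,
  ∂BFG = FG − BG + BF.
This gives a 12×6 integer matrix of rank 6; reducing to Smith normal form yields diagonal entries (1,1,1,1,1,1).

Now H_k = ker ∂_k / im ∂_{k+1}, so:

  H_0: rank C_0 − rank ∂_1 = 6 − 5 = 1, and the invariant factors of ∂_1 are all 1, so H_0 ≅ Z.
  H_1: rank ker ∂_1 − rank ∂_2 = (12 − 5) − 6 = 1, and the invariant factors of ∂_2 are all 1, so H_1 ≅ Z.
  H_2: rank ker ∂_2 − rank ∂_3 = (6 − 6) − 0 = 0, and there is no ∂_3, so H_2 ≅ 0.

As a check, the Euler characteristic is 6 − 12 + 6 = 0, which agrees with 1 − 1 + 0 = 0.

H_0 = Z,  H_1 = Z,  H_2 = 0.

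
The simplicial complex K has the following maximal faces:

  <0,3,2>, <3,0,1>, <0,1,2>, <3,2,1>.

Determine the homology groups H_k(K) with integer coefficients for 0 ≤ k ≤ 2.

Take the total order 0 < 1 < 2 < 3 on the vertex set. Then K (dimension 2) consists of the simplices:

  0-simplices (4): [0], [1], [2], [3]
  1-simplices (6): [0,1], [0,2], [0,3], [1,2], [1,3], [2,3]
  2-simplices (4): [0,1,2], [0,1,3], [0,2,3], [1,2,3]

so the chain groups are C_0 ≅ Z^4, C_1 ≅ Z^6, C_2 ≅ Z^4.

The boundary map ∂_1: C_1 → C_0 maps an edge to its endpoints' difference, ∂[p,q] = q − p.
The 4×6 boundary matrix has rank 3 and Smith normal form diag(1,1,1).

The boundary map ∂_2: C_2 → C_1 sends each 2-simplex [p,q,r] to [q,r] − [p,r] + [p,q]. For instance
  ∂[0,2,3] = [2,3] − [0,3] + [0,2],
  ∂[0,1,2] = [1,2] − [0,2] + [0,1].
The 6×4 boundary matrix has rank 3 and Smith normal form diag(1,1,1).

Computing H_k = (kernel of ∂_k) / (image of ∂_{k+1}):

  H_0: rank C_0 − rank ∂_1 = 4 − 3 = 1, and the invariant factors of ∂_1 are all 1, so H_0 = Z.
  H_1: rank ker ∂_1 − rank ∂_2 = (6 − 3) − 3 = 0, and the invariant factors of ∂_2 are all 1, so H_1 = 0.
  H_2: rank ker ∂_2 − rank ∂_3 = (4 − 3) − 0 = 1, and there is no ∂_3, so H_2 = Z.

H_0 ≅ Z,  H_1 = 0,  H_2 ≅ Z.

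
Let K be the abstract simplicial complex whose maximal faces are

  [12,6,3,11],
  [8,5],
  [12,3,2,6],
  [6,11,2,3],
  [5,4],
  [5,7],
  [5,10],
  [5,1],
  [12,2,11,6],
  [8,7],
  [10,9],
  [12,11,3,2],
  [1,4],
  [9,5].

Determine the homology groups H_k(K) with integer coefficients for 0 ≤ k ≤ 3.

Take the total order 1 < 2 < 3 < 4 < 5 < 6 < 7 < 8 < 9 < 10 < 11 < 12 on the vertex set. Then K (dimension 3) consists of the simplices:

  0-simplices (12): [1], [2], [3], [4], [5], [6], [7], [8], [9], [10], [11], [12]
  1-simplices (19): [1,4], [1,5], [2,3], [2,6], [2,11], [2,12], [3,6], [3,11], [3,12], [4,5], [5,7], [5,8], [5,9], [5,10], [6,11], [6,12], [7,8], [9,10], [11,12]
  2-simplices (10): [2,3,6], [2,3,11], [2,3,12], [2,6,11], [2,6,12], [2,11,12], [3,6,11], [3,6,12], [3,11,12], [6,11,12]
  3-simplices (5): [2,3,6,11], [2,3,6,12], [2,3,11,12], [2,6,11,12], [3,6,11,12]

Hence C_0 ≅ Z^12, C_1 ≅ Z^19, C_2 ≅ Z^10, C_3 ≅ Z^5.

∂_1: C_1 → C_0 maps an edge to its endpoints' difference, ∂[p,q] = q − p.
The resulting 12×19 matrix has rank 10, and its Smith normal form has invariant factors (1,1,1,1,1,1,1,1,1,1).

∂_2: C_2 → C_1 acts by ∂[p,q,r] = [q,r] − [p,r] + [p,q]. For instance
  ∂[6,11,12] = [11,12] − [6,12] + [6,11],
  ∂[3,11,12] = [11,12] − [3,12] + [3,11].
As a 19×10 matrix over Z this has rank 6, with invariant factors (1,1,1,1,1,1).

The boundary map ∂_3: C_3 → C_2 sends each 3-simplex σ to the alternating sum Σ_i (−1)^i (σ with its i-th vertex removed). For instance
  ∂[2,6,11,12] = [6,11,12] − [2,11,12] + [2,6,12] − [2,6,11],
  ∂[2,3,6,12] = [3,6,12] − [2,6,12] + [2,3,12] − [2,3,6].
As a 10×5 matrix over Z this has rank 4, with invariant factors (1,1,1,1).

Now H_k = ker ∂_k / im ∂_{k+1}, so:

  H_0: rank C_0 − rank ∂_1 = 12 − 10 = 2, and the invariant factors of ∂_1 are all 1, so H_0 = Z^2.
  H_1: rank ker ∂_1 − rank ∂_2 = (19 − 10) − 6 = 3, and the invariant factors of ∂_2 are all 1, so H_1 = Z^3.
  H_2: rank ker ∂_2 − rank ∂_3 = (10 − 6) − 4 = 0, and the invariant factors of ∂_3 are all 1, so H_2 = 0.
  H_3: rank ker ∂_3 − rank ∂_4 = (5 − 4) − 0 = 1, and there is no ∂_4, so H_3 = Z.

As a check, the Euler characteristic is 12 − 19 + 10 − 5 = -2, which agrees with 2 − 3 + 0 − 1 = -2.

H_0 ≅ Z^2,  H_1 ≅ Z^3,  H_2 = 0,  H_3 ≅ Z.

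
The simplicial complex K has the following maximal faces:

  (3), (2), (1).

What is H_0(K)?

Fix the vertex order 1 < 2 < 3 and write every simplex with vertices in increasing order. Then dim K = 0 and the simplices of K are:

  0-simplices (3): [1], [2], [3]

so the chain groups are C_0 ≅ Z^3.

From H_k ≅ ker(∂_k) / im(∂_{k+1}) we obtain:

  H_0: rank C_0 − rank ∂_1 = 3 − 0 = 3, and there is no ∂_1, so H_0 ≅ Z^3.

H_0 = Z^3.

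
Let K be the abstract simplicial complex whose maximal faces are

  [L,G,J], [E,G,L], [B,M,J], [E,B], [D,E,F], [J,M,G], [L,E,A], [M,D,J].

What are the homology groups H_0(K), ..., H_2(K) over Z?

Take the total order A < B < D < E < F < G < J < L < M on the vertex set. Then K (dimension 2) consists of the simplices:

  0-simplices (9): A, B, D, E, F, G, J, L, M
  1-simplices (17): AE, AL, BE, BJ, BM, DE, DF, DJ, DM, EF, EG, EL, GJ, GL, GM, JL, JM
  2-simplices (7): AEL, BJM, DEF, DJM, EGL, GJL, GJM

Hence C_0 ≅ Z^9, C_1 ≅ Z^17, C_2 ≅ Z^7.

The boundary map ∂_1: C_1 → C_0 maps an edge to its endpoints' difference, ∂[p,q] = q − p.
The resulting 9×17 matrix has rank 8, and its Smith normal form has invariant factors (1,1,1,1,1,1,1,1).

∂_2: C_2 → C_1 maps a triangle to the signed sum of its edges. For instance
  ∂DJM = JM − DM + DJ,
  ∂DEF = EF − DF + DE.
This gives a 17×7 integer matrix of rank 7; reducing to Smith normal form yields diagonal entries (1,1,1,1,1,1,1).

Now H_k = ker ∂_k / im ∂_{k+1}, so:

  H_0: rank C_0 − rank ∂_1 = 9 − 8 = 1, and the invariant factors of ∂_1 are all 1, so H_0 = Z.
  H_1: rank ker ∂_1 − rank ∂_2 = (17 − 8) − 7 = 2, and the invariant factors of ∂_2 are all 1, so H_1 = Z^2.
  H_2: rank ker ∂_2 − rank ∂_3 = (7 − 7) − 0 = 0, and there is no ∂_3, so H_2 = 0.

As a check, the Euler characteristic is 9 − 17 + 7 = -1, which agrees with 1 − 2 + 0 = -1.

H_0 ≅ Z,  H_1 ≅ Z^2,  H_2 = 0.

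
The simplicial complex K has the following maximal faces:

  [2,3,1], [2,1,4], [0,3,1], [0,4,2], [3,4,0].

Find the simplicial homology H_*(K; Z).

H_0 = Z,  H_1 = Z,  H_2 = 0.

K has 5 vertices, 10 edges, 5 triangles.
rank ∂_0 = 0, rank ∂_1 = 4 ⇒ b_0 = 5 − 0 − 4 = 1; all invariant factors of ∂_1 are 1 so no torsion. So H_0 = Z.
rank ∂_1 = 4, rank ∂_2 = 5 ⇒ b_1 = 10 − 4 − 5 = 1; all invariant factors of ∂_2 are 1 so no torsion. So H_1 = Z.
rank ∂_2 = 5, rank ∂_3 = 0 ⇒ b_2 = 5 − 5 − 0 = 0. So H_2 = 0.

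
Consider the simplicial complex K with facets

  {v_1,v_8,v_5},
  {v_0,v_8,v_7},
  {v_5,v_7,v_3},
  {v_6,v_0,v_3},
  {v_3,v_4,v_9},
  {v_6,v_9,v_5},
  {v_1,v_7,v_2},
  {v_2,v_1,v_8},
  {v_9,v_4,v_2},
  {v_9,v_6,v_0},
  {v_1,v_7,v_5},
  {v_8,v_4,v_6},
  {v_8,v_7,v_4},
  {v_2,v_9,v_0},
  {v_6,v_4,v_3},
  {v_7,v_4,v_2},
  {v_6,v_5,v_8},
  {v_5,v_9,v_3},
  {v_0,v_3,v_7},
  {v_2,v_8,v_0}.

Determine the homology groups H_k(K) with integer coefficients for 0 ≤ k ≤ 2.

Fix the vertex order v_0 < v_1 < v_2 < v_3 < v_4 < v_5 < v_6 < v_7 < v_8 < v_9 and write every simplex with vertices in increasing order. Then dim K = 2 and the simplices of K are:

  0-simplices (10): [v_0], [v_1], [v_2], [v_3], [v_4], [v_5], [v_6], [v_7], [v_8], [v_9]
  1-simplices (30): (30 of them)
  2-simplices (20): (20 of them)

Hence C_0 ≅ Z^10, C_1 ≅ Z^30, C_2 ≅ Z^20.

∂_1: C_1 → C_0 sends each edge [p,q] (with p < q) to q − p.
The 10×30 boundary matrix has rank 9 and Smith normal form diag(1,1,1,1,1,1,1,1,1).

The boundary map ∂_2: C_2 → C_1 sends each 2-simplex [p,q,r] to [q,r] − [p,r] + [p,q]. For instance
  ∂[v_5,v_6,v_9] = [v_6,v_9] − [v_5,v_9] + [v_5,v_6],
  ∂[v_3,v_5,v_7] = [v_5,v_7] − [v_3,v_7] + [v_3,v_5].
The 30×20 boundary matrix has rank 20 and Smith normal form diag(1,1,1,1,1,1,1,1,1,1,1,1,1,1,1,1,1,1,1,2).

Now H_k = ker ∂_k / im ∂_{k+1}, so:

  H_0: rank C_0 − rank ∂_1 = 10 − 9 = 1, and the invariant factors of ∂_1 are all 1, so H_0 = Z.
  H_1: rank ker ∂_1 − rank ∂_2 = (30 − 9) − 20 = 1, and ∂_2 has invariant factor 2 > 1, so H_1 = Z ⊕ Z/2.
  H_2: rank ker ∂_2 − rank ∂_3 = (20 − 20) − 0 = 0, and there is no ∂_3, so H_2 = 0.

As a check, the Euler characteristic is 10 − 30 + 20 = 0, which agrees with 1 − 1 + 0 = 0.

H_0 ≅ Z,  H_1 ≅ Z ⊕ Z/2,  H_2 = 0.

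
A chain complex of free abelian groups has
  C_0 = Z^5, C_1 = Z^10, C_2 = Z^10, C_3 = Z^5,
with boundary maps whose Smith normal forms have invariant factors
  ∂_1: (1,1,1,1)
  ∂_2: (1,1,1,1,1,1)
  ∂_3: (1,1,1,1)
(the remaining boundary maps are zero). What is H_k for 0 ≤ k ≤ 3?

H_0 ≅ Z,  H_1 = 0,  H_2 = 0,  H_3 ≅ Z.

H_0: b_0 = 5 − 0 − 4 = 1; torsion from ∂_1 factors > 1: none. So H_0 ≅ Z.
H_1: b_1 = 10 − 4 − 6 = 0; torsion from ∂_2 factors > 1: none. So H_1 ≅ 0.
H_2: b_2 = 10 − 6 − 4 = 0; torsion from ∂_3 factors > 1: none. So H_2 ≅ 0.
H_3: b_3 = 5 − 4 − 0 = 1; torsion from ∂_4 factors > 1: none. So H_3 ≅ Z.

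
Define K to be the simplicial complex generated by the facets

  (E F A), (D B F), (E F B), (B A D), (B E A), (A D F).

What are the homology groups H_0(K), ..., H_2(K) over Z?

H_0 = Z,  H_1 = 0,  H_2 = Z.

Order the vertices as A < B < D < E < F. Listing each simplex with vertices in this order, K has dimension 2 with simplices:

  0-simplices (5): A, B, D, E, F
  1-simplices (9): AB, AD, AE, AF, BD, BE, BF, DF, EF
  2-simplices (6): ABD, ABE, ADF, AEF, BDF, BEF

Hence C_0 ≅ Z^5, C_1 ≅ Z^9, C_2 ≅ Z^6.

The boundary map ∂_1: C_1 → C_0 maps an edge to its endpoints' difference, ∂[p,q] = q − p. For instance
  ∂AD = D − A.
The resulting 5×9 matrix has rank 4, and its Smith normal form has invariant factors (1,1,1,1).

Boundary ∂_2: C_2 → C_1 sends each 2-simplex [p,q,r] to [q,r] − [p,r] + [p,q]. For instance
  ∂BEF = EF − BF + BE,
  ∂ADF = DF − AF + AD.
This gives a 9×6 integer matrix of rank 5; reducing to Smith normal form yields diagonal entries (1,1,1,1,1).

From H_k ≅ ker(∂_k) / im(∂_{k+1}) we obtain:

  H_0: rank C_0 − rank ∂_1 = 5 − 4 = 1, and the invariant factors of ∂_1 are all 1, so H_0 ≅ Z.
  H_1: rank ker ∂_1 − rank ∂_2 = (9 − 4) − 5 = 0, and the invariant factors of ∂_2 are all 1, so H_1 ≅ 0.
  H_2: rank ker ∂_2 − rank ∂_3 = (6 − 5) − 0 = 1, and there is no ∂_3, so H_2 ≅ Z.

As a check, the Euler characteristic is 5 − 9 + 6 = 2, which agrees with 1 − 0 + 1 = 2.
(K is a triangulation of the 2-sphere S^2.)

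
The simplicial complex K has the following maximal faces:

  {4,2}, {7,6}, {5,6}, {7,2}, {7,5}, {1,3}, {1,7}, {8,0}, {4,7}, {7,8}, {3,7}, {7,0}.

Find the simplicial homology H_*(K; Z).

H_0 = Z,  H_1 = Z^4.

We work with the vertex ordering 0 < 1 < 2 < 3 < 4 < 5 < 6 < 7 < 8. The simplices of K, each written with vertices in increasing order, are:

  0-simplices (9): [0], [1], [2], [3], [4], [5], [6], [7], [8]
  1-simplices (12): [0,7], [0,8], [1,3], [1,7], [2,4], [2,7], [3,7], [4,7], [5,6], [5,7], [6,7], [7,8]

giving chain groups C_0 ≅ Z^9, C_1 ≅ Z^12.

Boundary ∂_1: C_1 → C_0 maps an edge to its endpoints' difference, ∂[p,q] = q − p. For instance
  ∂[1,3] = [3] − [1].
As a 9×12 matrix over Z this has rank 8, with invariant factors (1,1,1,1,1,1,1,1).

Now H_k = ker ∂_k / im ∂_{k+1}, so:

  H_0: rank C_0 − rank ∂_1 = 9 − 8 = 1, and the invariant factors of ∂_1 are all 1, so H_0 ≅ Z.
  H_1: rank ker ∂_1 − rank ∂_2 = (12 − 8) − 0 = 4, and there is no ∂_2, so H_1 ≅ Z^4.

As a check, the Euler characteristic is 9 − 12 = -3, which agrees with 1 − 4 = -3.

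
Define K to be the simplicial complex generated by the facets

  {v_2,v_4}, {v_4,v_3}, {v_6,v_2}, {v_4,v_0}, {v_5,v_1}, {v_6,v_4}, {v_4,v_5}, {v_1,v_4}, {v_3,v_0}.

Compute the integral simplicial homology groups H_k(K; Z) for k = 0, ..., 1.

H_0 ≅ Z,  H_1 ≅ Z^3.

Order the vertices as v_0 < v_1 < v_2 < v_3 < v_4 < v_5 < v_6. Listing each simplex with vertices in this order, K has dimension 1 with simplices:

  0-simplices (7): [v_0], [v_1], [v_2], [v_3], [v_4], [v_5], [v_6]
  1-simplices (9): [v_0,v_3], [v_0,v_4], [v_1,v_4], [v_1,v_5], [v_2,v_4], [v_2,v_6], [v_3,v_4], [v_4,v_5], [v_4,v_6]

Hence C_0 ≅ Z^7, C_1 ≅ Z^9.

The boundary map ∂_1: C_1 → C_0 is given by ∂[p,q] = [q] − [p].
As a 7×9 matrix over Z this has rank 6, with invariant factors (1,1,1,1,1,1).

Reading off H_k = ker ∂_k / im ∂_{k+1}:

  H_0: rank C_0 − rank ∂_1 = 7 − 6 = 1, and the invariant factors of ∂_1 are all 1, so H_0 ≅ Z.
  H_1: rank ker ∂_1 − rank ∂_2 = (9 − 6) − 0 = 3, and there is no ∂_2, so H_1 ≅ Z^3.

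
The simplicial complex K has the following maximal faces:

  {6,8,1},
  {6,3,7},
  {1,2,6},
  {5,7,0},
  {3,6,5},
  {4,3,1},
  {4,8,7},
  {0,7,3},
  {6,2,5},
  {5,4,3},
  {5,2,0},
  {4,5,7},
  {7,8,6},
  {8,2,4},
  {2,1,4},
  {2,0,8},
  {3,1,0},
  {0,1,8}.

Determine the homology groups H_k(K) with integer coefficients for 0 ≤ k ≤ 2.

H_0 = Z,  H_1 = Z ⊕ Z/2Z,  H_2 = 0.

Order the vertices as 0 < 1 < 2 < 3 < 4 < 5 < 6 < 7 < 8. Listing each simplex with vertices in this order, K has dimension 2 with simplices:

  0-simplices (9): [0], [1], [2], [3], [4], [5], [6], [7], [8]
  1-simplices (27): (27 of them)
  2-simplices (18): [0,1,3], [0,1,8], [0,2,5], [0,2,8], [0,3,7], [0,5,7], [1,2,4], [1,2,6], [1,3,4], [1,6,8], [2,4,8], [2,5,6], [3,4,5], [3,5,6], [3,6,7], [4,5,7], [4,7,8], [6,7,8]

giving chain groups C_0 ≅ Z^9, C_1 ≅ Z^27, C_2 ≅ Z^18.

The boundary map ∂_1: C_1 → C_0 maps an edge to its endpoints' difference, ∂[p,q] = q − p. For instance
  ∂[1,4] = [4] − [1].
As a 9×27 matrix over Z this has rank 8, with invariant factors (1,1,1,1,1,1,1,1).

The boundary map ∂_2: C_2 → C_1 sends each 2-simplex [p,q,r] to [q,r] − [p,r] + [p,q]. For instance
  ∂[1,2,4] = [2,4] − [1,4] + [1,2],
  ∂[0,2,5] = [2,5] − [0,5] + [0,2].
As a 27×18 matrix over Z this has rank 18, with invariant factors (1,1,1,1,1,1,1,1,1,1,1,1,1,1,1,1,1,2).

Computing H_k = (kernel of ∂_k) / (image of ∂_{k+1}):

  H_0: rank C_0 − rank ∂_1 = 9 − 8 = 1, and the invariant factors of ∂_1 are all 1, so H_0 ≅ Z.
  H_1: rank ker ∂_1 − rank ∂_2 = (27 − 8) − 18 = 1, and ∂_2 has invariant factor 2 > 1, so H_1 ≅ Z ⊕ Z/2Z.
  H_2: rank ker ∂_2 − rank ∂_3 = (18 − 18) − 0 = 0, and there is no ∂_3, so H_2 ≅ 0.

(K is a triangulation of the Klein bottle.)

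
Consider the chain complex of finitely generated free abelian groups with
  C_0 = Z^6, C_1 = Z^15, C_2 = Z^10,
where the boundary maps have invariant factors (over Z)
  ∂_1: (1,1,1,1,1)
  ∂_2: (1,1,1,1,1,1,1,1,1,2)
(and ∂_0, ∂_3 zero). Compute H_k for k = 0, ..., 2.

H_0: b_0 = 6 − 0 − 5 = 1; torsion from ∂_1 factors > 1: none. So H_0 ≅ Z.
H_1: b_1 = 15 − 5 − 10 = 0; torsion from ∂_2 factors > 1: [2]. So H_1 ≅ Z/2Z.
H_2: b_2 = 10 − 10 − 0 = 0; torsion from ∂_3 factors > 1: none. So H_2 ≅ 0.

H_0 ≅ Z,  H_1 ≅ Z/2Z,  H_2 = 0.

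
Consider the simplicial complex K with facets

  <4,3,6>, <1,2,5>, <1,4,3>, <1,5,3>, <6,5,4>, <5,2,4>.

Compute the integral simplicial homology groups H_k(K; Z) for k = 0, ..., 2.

Take the total order 1 < 2 < 3 < 4 < 5 < 6 on the vertex set. Then K (dimension 2) consists of the simplices:

  0-simplices (6): [1], [2], [3], [4], [5], [6]
  1-simplices (12): [1,2], [1,3], [1,4], [1,5], [2,4], [2,5], [3,4], [3,5], [3,6], [4,5], [4,6], [5,6]
  2-simplices (6): [1,2,5], [1,3,4], [1,3,5], [2,4,5], [3,4,6], [4,5,6]

so the chain groups are C_0 ≅ Z^6, C_1 ≅ Z^12, C_2 ≅ Z^6.

Boundary ∂_1: C_1 → C_0 maps an edge to its endpoints' difference, ∂[p,q] = q − p.
The 6×12 boundary matrix has rank 5 and Smith normal form diag(1,1,1,1,1).

∂_2: C_2 → C_1 acts by ∂[p,q,r] = [q,r] − [p,r] + [p,q]. For instance
  ∂[1,2,5] = [2,5] − [1,5] + [1,2],
  ∂[1,3,4] = [3,4] − [1,4] + [1,3].
As a 12×6 matrix over Z this has rank 6, with invariant factors (1,1,1,1,1,1).

Now H_k = ker ∂_k / im ∂_{k+1}, so:

  H_0: rank C_0 − rank ∂_1 = 6 − 5 = 1, and the invariant factors of ∂_1 are all 1, so H_0 ≅ Z.
  H_1: rank ker ∂_1 − rank ∂_2 = (12 − 5) − 6 = 1, and the invariant factors of ∂_2 are all 1, so H_1 ≅ Z.
  H_2: rank ker ∂_2 − rank ∂_3 = (6 − 6) − 0 = 0, and there is no ∂_3, so H_2 ≅ 0.

As a check, the Euler characteristic is 6 − 12 + 6 = 0, which agrees with 1 − 1 + 0 = 0.

H_0 ≅ Z,  H_1 ≅ Z,  H_2 = 0.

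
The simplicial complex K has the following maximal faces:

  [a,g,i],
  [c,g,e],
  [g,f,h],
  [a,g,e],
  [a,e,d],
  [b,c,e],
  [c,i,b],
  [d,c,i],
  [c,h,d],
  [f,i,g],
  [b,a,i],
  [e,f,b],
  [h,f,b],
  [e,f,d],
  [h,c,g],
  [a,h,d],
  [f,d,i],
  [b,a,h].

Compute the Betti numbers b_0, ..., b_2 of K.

K has 9 vertices, 27 edges, 18 triangles.
rank ∂_0 = 0, rank ∂_1 = 8 ⇒ b_0 = 9 − 0 − 8 = 1; all invariant factors of ∂_1 are 1 so no torsion. So H_0 = Z.
rank ∂_1 = 8, rank ∂_2 = 17 ⇒ b_1 = 27 − 8 − 17 = 2; all invariant factors of ∂_2 are 1 so no torsion. So H_1 = Z^2.
rank ∂_2 = 17, rank ∂_3 = 0 ⇒ b_2 = 18 − 17 − 0 = 1. So H_2 = Z.

b_0 = 1, b_1 = 2, b_2 = 1.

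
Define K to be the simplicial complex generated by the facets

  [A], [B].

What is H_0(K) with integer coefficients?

H_0 = Z^2.

Order the vertices as A < B. Listing each simplex with vertices in this order, K has dimension 0 with simplices:

  0-simplices (2): A, B

so the chain groups are C_0 ≅ Z^2.

From H_k ≅ ker(∂_k) / im(∂_{k+1}) we obtain:

  H_0: rank C_0 − rank ∂_1 = 2 − 0 = 2, and there is no ∂_1, so H_0 ≅ Z^2.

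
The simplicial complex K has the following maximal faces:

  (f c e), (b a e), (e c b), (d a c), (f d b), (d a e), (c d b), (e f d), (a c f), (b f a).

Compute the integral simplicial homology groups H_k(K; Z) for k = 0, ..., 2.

H_0 = Z,  H_1 = Z/2,  H_2 = 0.

Order the vertices as a < b < c < d < e < f. Listing each simplex with vertices in this order, K has dimension 2 with simplices:

  0-simplices (6): a, b, c, d, e, f
  1-simplices (15): ab, ac, ad, ae, af, bc, bd, be, bf, cd, ce, cf, de, df, ef
  2-simplices (10): abe, abf, acd, acf, ade, bcd, bce, bdf, cef, def

so the chain groups are C_0 ≅ Z^6, C_1 ≅ Z^15, C_2 ≅ Z^10.

The boundary map ∂_1: C_1 → C_0 sends each edge [p,q] (with p < q) to q − p. For instance
  ∂ae = e − a.
This gives a 6×15 integer matrix of rank 5; reducing to Smith normal form yields diagonal entries (1,1,1,1,1).

Boundary ∂_2: C_2 → C_1 sends each 2-simplex [p,q,r] to [q,r] − [p,r] + [p,q]. For instance
  ∂bce = ce − be + bc,
  ∂bcd = cd − bd + bc.
The 15×10 boundary matrix has rank 10 and Smith normal form diag(1,1,1,1,1,1,1,1,1,2).

Computing H_k = (kernel of ∂_k) / (image of ∂_{k+1}):

  H_0: rank C_0 − rank ∂_1 = 6 − 5 = 1, and the invariant factors of ∂_1 are all 1, so H_0 = Z.
  H_1: rank ker ∂_1 − rank ∂_2 = (15 − 5) − 10 = 0, and ∂_2 has invariant factor 2 > 1, so H_1 = Z/2.
  H_2: rank ker ∂_2 − rank ∂_3 = (10 − 10) − 0 = 0, and there is no ∂_3, so H_2 = 0.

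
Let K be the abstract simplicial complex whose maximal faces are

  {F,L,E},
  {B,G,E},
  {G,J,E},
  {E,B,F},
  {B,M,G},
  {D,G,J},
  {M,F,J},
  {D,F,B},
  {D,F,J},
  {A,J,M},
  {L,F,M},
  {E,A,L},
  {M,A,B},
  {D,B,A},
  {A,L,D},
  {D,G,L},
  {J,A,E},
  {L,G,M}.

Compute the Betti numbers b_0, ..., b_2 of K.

b_0 = 1, b_1 = 2, b_2 = 1.

Order the vertices as A < B < D < E < F < G < J < L < M. Listing each simplex with vertices in this order, K has dimension 2 with simplices:

  0-simplices (9): A, B, D, E, F, G, J, L, M
  1-simplices (27): AB, AD, AE, AJ, AL, AM, BD, BE, BF, BG, BM, DF, DG, DJ, DL, EF, EG, EJ, EL, FJ, FL, FM, GJ, GL, GM, JM, LM
  2-simplices (18): ABD, ABM, ADL, AEJ, AEL, AJM, BDF, BEF, BEG, BGM, DFJ, DGJ, DGL, EFL, EGJ, FJM, FLM, GLM

Hence C_0 ≅ Z^9, C_1 ≅ Z^27, C_2 ≅ Z^18.

∂_1: C_1 → C_0 sends each edge [p,q] (with p < q) to q − p. For instance
  ∂DL = L − D.
The resulting 9×27 matrix has rank 8, and its Smith normal form has invariant factors (1,1,1,1,1,1,1,1).

The boundary map ∂_2: C_2 → C_1 acts by ∂[p,q,r] = [q,r] − [p,r] + [p,q]. For instance
  ∂GLM = LM − GM + GL,
  ∂DGJ = GJ − DJ + DG.
As a 27×18 matrix over Z this has rank 17, with invariant factors (1,1,1,1,1,1,1,1,1,1,1,1,1,1,1,1,1).

From H_k ≅ ker(∂_k) / im(∂_{k+1}) we obtain:

  H_0: rank C_0 − rank ∂_1 = 9 − 8 = 1, and the invariant factors of ∂_1 are all 1, so H_0 ≅ Z.
  H_1: rank ker ∂_1 − rank ∂_2 = (27 − 8) − 17 = 2, and the invariant factors of ∂_2 are all 1, so H_1 ≅ Z^2.
  H_2: rank ker ∂_2 − rank ∂_3 = (18 − 17) − 0 = 1, and there is no ∂_3, so H_2 ≅ Z.

Hence the Betti numbers are b_0 = 1, b_1 = 2, b_2 = 1.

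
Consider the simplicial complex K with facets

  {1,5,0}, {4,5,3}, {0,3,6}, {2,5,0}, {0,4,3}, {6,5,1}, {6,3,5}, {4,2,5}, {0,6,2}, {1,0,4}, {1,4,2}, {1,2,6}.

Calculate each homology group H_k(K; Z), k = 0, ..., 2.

We work with the vertex ordering 0 < 1 < 2 < 3 < 4 < 5 < 6. The simplices of K, each written with vertices in increasing order, are:

  0-simplices (7): [0], [1], [2], [3], [4], [5], [6]
  1-simplices (18): [0,1], [0,2], [0,3], [0,4], [0,5], [0,6], [1,2], [1,4], [1,5], [1,6], [2,4], [2,5], [2,6], [3,4], [3,5], [3,6], [4,5], [5,6]
  2-simplices (12): [0,1,4], [0,1,5], [0,2,5], [0,2,6], [0,3,4], [0,3,6], [1,2,4], [1,2,6], [1,5,6], [2,4,5], [3,4,5], [3,5,6]

Hence C_0 ≅ Z^7, C_1 ≅ Z^18, C_2 ≅ Z^12.

Boundary ∂_1: C_1 → C_0 is given by ∂[p,q] = [q] − [p].
The 7×18 boundary matrix has rank 6 and Smith normal form diag(1,1,1,1,1,1).

The boundary map ∂_2: C_2 → C_1 maps a triangle to the signed sum of its edges. For instance
  ∂[0,1,4] = [1,4] − [0,4] + [0,1],
  ∂[0,3,6] = [3,6] − [0,6] + [0,3].
As a 18×12 matrix over Z this has rank 12, with invariant factors (1,1,1,1,1,1,1,1,1,1,1,2).

From H_k ≅ ker(∂_k) / im(∂_{k+1}) we obtain:

  H_0: rank C_0 − rank ∂_1 = 7 − 6 = 1, and the invariant factors of ∂_1 are all 1, so H_0 = Z.
  H_1: rank ker ∂_1 − rank ∂_2 = (18 − 6) − 12 = 0, and ∂_2 has invariant factor 2 > 1, so H_1 = Z/2.
  H_2: rank ker ∂_2 − rank ∂_3 = (12 − 12) − 0 = 0, and there is no ∂_3, so H_2 = 0.

As a check, the Euler characteristic is 7 − 18 + 12 = 1, which agrees with 1 − 0 + 0 = 1.

H_0 = Z,  H_1 = Z/2,  H_2 = 0.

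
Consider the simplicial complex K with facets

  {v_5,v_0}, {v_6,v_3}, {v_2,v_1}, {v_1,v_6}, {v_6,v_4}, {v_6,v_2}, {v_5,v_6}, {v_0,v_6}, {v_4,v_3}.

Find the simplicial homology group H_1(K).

H_1 = Z^3.

Fix the vertex order v_0 < v_1 < v_2 < v_3 < v_4 < v_5 < v_6 and write every simplex with vertices in increasing order. Then dim K = 1 and the simplices of K are:

  0-simplices (7): [v_0], [v_1], [v_2], [v_3], [v_4], [v_5], [v_6]
  1-simplices (9): [v_0,v_5], [v_0,v_6], [v_1,v_2], [v_1,v_6], [v_2,v_6], [v_3,v_4], [v_3,v_6], [v_4,v_6], [v_5,v_6]

giving chain groups C_0 ≅ Z^7, C_1 ≅ Z^9.

The boundary map ∂_1: C_1 → C_0 is given by ∂[p,q] = [q] − [p]. For instance
  ∂[v_1,v_6] = [v_6] − [v_1].
As a 7×9 matrix over Z this has rank 6, with invariant factors (1,1,1,1,1,1).

From H_k ≅ ker(∂_k) / im(∂_{k+1}) we obtain:

  H_1: rank ker ∂_1 − rank ∂_2 = (9 − 6) − 0 = 3, and there is no ∂_2, so H_1 = Z^3.

(K is a triangulation of a wedge of 3 circles.)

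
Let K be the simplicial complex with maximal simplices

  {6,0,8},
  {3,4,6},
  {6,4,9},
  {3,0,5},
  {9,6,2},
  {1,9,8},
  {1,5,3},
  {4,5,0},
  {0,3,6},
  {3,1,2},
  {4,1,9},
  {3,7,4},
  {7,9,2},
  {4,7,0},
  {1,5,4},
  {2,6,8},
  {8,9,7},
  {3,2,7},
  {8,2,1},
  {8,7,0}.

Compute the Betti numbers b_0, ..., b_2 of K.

Fix the vertex order 0 < 1 < 2 < 3 < 4 < 5 < 6 < 7 < 8 < 9 and write every simplex with vertices in increasing order. Then dim K = 2 and the simplices of K are:

  0-simplices (10): [0], [1], [2], [3], [4], [5], [6], [7], [8], [9]
  1-simplices (30): (30 of them)
  2-simplices (20): (20 of them)

Hence C_0 ≅ Z^10, C_1 ≅ Z^30, C_2 ≅ Z^20.

Boundary ∂_1: C_1 → C_0 maps an edge to its endpoints' difference, ∂[p,q] = q − p. For instance
  ∂[0,7] = [7] − [0].
This gives a 10×30 integer matrix of rank 9; reducing to Smith normal form yields diagonal entries (1,1,1,1,1,1,1,1,1).

Boundary ∂_2: C_2 → C_1 maps a triangle to the signed sum of its edges. For instance
  ∂[0,7,8] = [7,8] − [0,8] + [0,7],
  ∂[0,4,5] = [4,5] − [0,5] + [0,4].
The 30×20 boundary matrix has rank 20 and Smith normal form diag(1,1,1,1,1,1,1,1,1,1,1,1,1,1,1,1,1,1,1,2).

From H_k ≅ ker(∂_k) / im(∂_{k+1}) we obtain:

  H_0: rank C_0 − rank ∂_1 = 10 − 9 = 1, and the invariant factors of ∂_1 are all 1, so H_0 = Z.
  H_1: rank ker ∂_1 − rank ∂_2 = (30 − 9) − 20 = 1, and ∂_2 has invariant factor 2 > 1, so H_1 = Z ⊕ Z_2.
  H_2: rank ker ∂_2 − rank ∂_3 = (20 − 20) − 0 = 0, and there is no ∂_3, so H_2 = 0.

Hence the Betti numbers are b_0 = 1, b_1 = 1, b_2 = 0.

b_0 = 1, b_1 = 1, b_2 = 0.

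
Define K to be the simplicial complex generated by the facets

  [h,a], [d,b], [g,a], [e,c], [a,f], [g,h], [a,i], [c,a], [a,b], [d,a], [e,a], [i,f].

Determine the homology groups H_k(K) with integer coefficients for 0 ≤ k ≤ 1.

H_0 ≅ Z,  H_1 ≅ Z^4.

Order the vertices as a < b < c < d < e < f < g < h < i. Listing each simplex with vertices in this order, K has dimension 1 with simplices:

  0-simplices (9): a, b, c, d, e, f, g, h, i
  1-simplices (12): ab, ac, ad, ae, af, ag, ah, ai, bd, ce, fi, gh

giving chain groups C_0 ≅ Z^9, C_1 ≅ Z^12.

∂_1: C_1 → C_0 maps an edge to its endpoints' difference, ∂[p,q] = q − p.
The 9×12 boundary matrix has rank 8 and Smith normal form diag(1,1,1,1,1,1,1,1).

Now H_k = ker ∂_k / im ∂_{k+1}, so:

  H_0: rank C_0 − rank ∂_1 = 9 − 8 = 1, and the invariant factors of ∂_1 are all 1, so H_0 ≅ Z.
  H_1: rank ker ∂_1 − rank ∂_2 = (12 − 8) − 0 = 4, and there is no ∂_2, so H_1 ≅ Z^4.

As a check, the Euler characteristic is 9 − 12 = -3, which agrees with 1 − 4 = -3.
(K is a triangulation of a wedge of 4 circles.)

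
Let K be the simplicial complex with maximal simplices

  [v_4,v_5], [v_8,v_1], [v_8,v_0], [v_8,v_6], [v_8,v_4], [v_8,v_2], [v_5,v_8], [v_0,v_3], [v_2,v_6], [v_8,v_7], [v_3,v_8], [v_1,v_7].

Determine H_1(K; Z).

H_1 = Z^4.

Order the vertices as v_0 < v_1 < v_2 < v_3 < v_4 < v_5 < v_6 < v_7 < v_8. Listing each simplex with vertices in this order, K has dimension 1 with simplices:

  0-simplices (9): [v_0], [v_1], [v_2], [v_3], [v_4], [v_5], [v_6], [v_7], [v_8]
  1-simplices (12): [v_0,v_3], [v_0,v_8], [v_1,v_7], [v_1,v_8], [v_2,v_6], [v_2,v_8], [v_3,v_8], [v_4,v_5], [v_4,v_8], [v_5,v_8], [v_6,v_8], [v_7,v_8]

giving chain groups C_0 ≅ Z^9, C_1 ≅ Z^12.

Boundary ∂_1: C_1 → C_0 is given by ∂[p,q] = [q] − [p]. For instance
  ∂[v_2,v_6] = [v_6] − [v_2].
The resulting 9×12 matrix has rank 8, and its Smith normal form has invariant factors (1,1,1,1,1,1,1,1).

From H_k ≅ ker(∂_k) / im(∂_{k+1}) we obtain:

  H_1: rank ker ∂_1 − rank ∂_2 = (12 − 8) − 0 = 4, and there is no ∂_2, so H_1 ≅ Z^4.

(K is a triangulation of a wedge of 4 circles.)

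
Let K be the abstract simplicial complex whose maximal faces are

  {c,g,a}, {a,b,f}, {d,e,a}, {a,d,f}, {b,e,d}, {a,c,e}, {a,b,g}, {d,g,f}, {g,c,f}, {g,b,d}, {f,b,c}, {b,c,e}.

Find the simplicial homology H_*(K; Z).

H_0 = Z,  H_1 = Z/2,  H_2 = 0.

Order the vertices as a < b < c < d < e < f < g. Listing each simplex with vertices in this order, K has dimension 2 with simplices:

  0-simplices (7): a, b, c, d, e, f, g
  1-simplices (18): ab, ac, ad, ae, af, ag, bc, bd, be, bf, bg, ce, cf, cg, de, df, dg, fg
  2-simplices (12): abf, abg, ace, acg, ade, adf, bce, bcf, bde, bdg, cfg, dfg

giving chain groups C_0 ≅ Z^7, C_1 ≅ Z^18, C_2 ≅ Z^12.

The boundary map ∂_1: C_1 → C_0 sends each edge [p,q] (with p < q) to q − p. For instance
  ∂af = f − a.
This gives a 7×18 integer matrix of rank 6; reducing to Smith normal form yields diagonal entries (1,1,1,1,1,1).

∂_2: C_2 → C_1 sends each 2-simplex [p,q,r] to [q,r] − [p,r] + [p,q]. For instance
  ∂dfg = fg − dg + df,
  ∂acg = cg − ag + ac.
This gives a 18×12 integer matrix of rank 12; reducing to Smith normal form yields diagonal entries (1,1,1,1,1,1,1,1,1,1,1,2).

Now H_k = ker ∂_k / im ∂_{k+1}, so:

  H_0: rank C_0 − rank ∂_1 = 7 − 6 = 1, and the invariant factors of ∂_1 are all 1, so H_0 ≅ Z.
  H_1: rank ker ∂_1 − rank ∂_2 = (18 − 6) − 12 = 0, and ∂_2 has invariant factor 2 > 1, so H_1 ≅ Z/2.
  H_2: rank ker ∂_2 − rank ∂_3 = (12 − 12) − 0 = 0, and there is no ∂_3, so H_2 ≅ 0.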